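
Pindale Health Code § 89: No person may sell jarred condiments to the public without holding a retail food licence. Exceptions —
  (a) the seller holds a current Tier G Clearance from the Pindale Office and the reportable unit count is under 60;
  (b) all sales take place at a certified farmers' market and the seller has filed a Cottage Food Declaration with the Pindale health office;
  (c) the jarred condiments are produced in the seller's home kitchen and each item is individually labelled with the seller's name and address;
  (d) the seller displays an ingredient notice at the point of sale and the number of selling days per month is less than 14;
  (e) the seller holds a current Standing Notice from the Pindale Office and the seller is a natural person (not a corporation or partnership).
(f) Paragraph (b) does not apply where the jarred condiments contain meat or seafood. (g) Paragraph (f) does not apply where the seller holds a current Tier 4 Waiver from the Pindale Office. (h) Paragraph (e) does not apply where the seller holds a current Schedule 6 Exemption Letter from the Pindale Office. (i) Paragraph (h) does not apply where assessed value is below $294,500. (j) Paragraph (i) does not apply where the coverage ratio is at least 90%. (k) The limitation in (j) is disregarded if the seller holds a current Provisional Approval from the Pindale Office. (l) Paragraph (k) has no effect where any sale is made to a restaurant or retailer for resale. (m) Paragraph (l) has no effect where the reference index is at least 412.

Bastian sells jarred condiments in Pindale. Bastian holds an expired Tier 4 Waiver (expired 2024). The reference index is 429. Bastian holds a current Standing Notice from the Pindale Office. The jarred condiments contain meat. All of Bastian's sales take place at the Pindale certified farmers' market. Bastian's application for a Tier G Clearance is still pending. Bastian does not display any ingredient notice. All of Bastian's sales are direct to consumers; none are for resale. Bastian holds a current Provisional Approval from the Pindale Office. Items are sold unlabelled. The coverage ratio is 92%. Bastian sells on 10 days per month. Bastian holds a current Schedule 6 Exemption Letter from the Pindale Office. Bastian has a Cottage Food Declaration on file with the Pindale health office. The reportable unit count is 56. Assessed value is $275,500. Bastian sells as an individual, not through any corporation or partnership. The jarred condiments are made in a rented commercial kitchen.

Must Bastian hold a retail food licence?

No — exception (e) applies; Bastian is not required to hold a retail food licence.

Exception (a) does not apply: no current Tier G Clearance is held.
All of (b)'s requirements are met (all sales are at a certified farmers' market; a Cottage Food Declaration is on file). Turning to paragraphs (f)–(g): (f) is engaged — the jarred condiments contain meat. (g), which would lift (f), is not triggered — the Tier 4 Waiver is not current. So (b) is unavailable.
Exception (c) requires that the jarred condiments are produced in the seller's home kitchen; but the jarred condiments are made in a commercial kitchen, not a home kitchen, so (c) is unavailable.
Exception (d) fails — no ingredient notice is displayed.
Exception (e)'s conditions are all satisfied: a current Standing Notice is held; the seller is a natural person. Under paragraphs (h)–(m): (h) applies (a current Schedule 6 Exemption Letter is held), but is itself disapplied by (i): (i) operates against (h): assessed value is $275,500, below the $294,500 limit. (j) would limit (i) — the coverage ratio is 92%, meeting the 90% threshold — but (k) sets (j) aside: (k) applies — a current Provisional Approval is held. (l), which would lift (k), is not engaged — no sales are for resale. So (e) applies.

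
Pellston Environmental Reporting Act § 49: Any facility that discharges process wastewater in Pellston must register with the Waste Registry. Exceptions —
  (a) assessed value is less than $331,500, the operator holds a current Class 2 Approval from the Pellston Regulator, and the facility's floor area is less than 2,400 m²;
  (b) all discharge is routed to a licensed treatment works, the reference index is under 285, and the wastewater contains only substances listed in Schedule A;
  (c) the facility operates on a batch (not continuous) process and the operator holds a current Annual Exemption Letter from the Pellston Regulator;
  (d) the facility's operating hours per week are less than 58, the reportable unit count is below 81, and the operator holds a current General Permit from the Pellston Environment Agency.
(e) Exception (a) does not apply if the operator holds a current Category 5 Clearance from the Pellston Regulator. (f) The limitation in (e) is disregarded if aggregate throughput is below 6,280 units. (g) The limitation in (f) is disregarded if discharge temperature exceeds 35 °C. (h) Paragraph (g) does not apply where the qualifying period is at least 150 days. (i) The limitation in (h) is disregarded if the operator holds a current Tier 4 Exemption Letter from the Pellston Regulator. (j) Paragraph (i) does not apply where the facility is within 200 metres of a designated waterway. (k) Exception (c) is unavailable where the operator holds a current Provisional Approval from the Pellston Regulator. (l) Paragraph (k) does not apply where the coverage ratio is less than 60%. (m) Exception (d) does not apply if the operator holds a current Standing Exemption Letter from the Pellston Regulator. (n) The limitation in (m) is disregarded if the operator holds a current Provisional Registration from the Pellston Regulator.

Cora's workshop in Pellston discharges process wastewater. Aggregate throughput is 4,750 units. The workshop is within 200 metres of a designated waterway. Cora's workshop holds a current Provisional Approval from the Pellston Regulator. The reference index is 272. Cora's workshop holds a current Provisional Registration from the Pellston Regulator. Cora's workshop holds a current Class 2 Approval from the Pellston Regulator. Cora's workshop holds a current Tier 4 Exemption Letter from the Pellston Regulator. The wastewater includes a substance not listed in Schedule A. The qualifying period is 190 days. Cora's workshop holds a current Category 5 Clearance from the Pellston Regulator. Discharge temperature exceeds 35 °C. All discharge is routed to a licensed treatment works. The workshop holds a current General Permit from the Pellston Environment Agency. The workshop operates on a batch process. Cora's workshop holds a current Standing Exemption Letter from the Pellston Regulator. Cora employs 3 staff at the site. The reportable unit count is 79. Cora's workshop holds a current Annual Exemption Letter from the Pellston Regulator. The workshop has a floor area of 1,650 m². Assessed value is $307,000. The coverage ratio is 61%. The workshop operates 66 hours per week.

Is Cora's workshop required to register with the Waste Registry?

No — exception (a) applies; Cora's workshop is not required to register with the Waste Registry.

Exception (a): assessed value is $307,000, less than the $331,500 limit; a current Class 2 Approval is held; the facility's floor area is 1,650 m², less than the 2,400 m² limit — every condition holds. Considering the limiting provisions: (e) would limit (a) — a current Category 5 Clearance is held — but (f) sets (e) aside: (f) operates against (e): aggregate throughput is 4,750 units, below the 6,280 units limit. (g) would limit (f) — discharge temperature exceeds 35 °C — but (h) sets (g) aside: (h) operates against (g): the qualifying period is 190 days, meeting the 150 days threshold. (i) would limit (h) — a current Tier 4 Exemption Letter is held — but (j) sets (i) aside: (j) applies — the workshop is within 200 m of a designated waterway. (a) remains available.
Exception (b) does not apply: the wastewater includes a non-Schedule-A substance.
Exception (c) is satisfied on its face — the facility operates on a batch process; a current Annual Exemption Letter is held. But applying paragraphs (k)–(l): (k) is triggered — a current Provisional Approval is held. (l) is inapplicable (the coverage ratio is 61%, not less than 60%), so (k) stands. Exception (c) does not apply.
Exception (d) fails — the facility's operating hours per week are 66, not less than 58.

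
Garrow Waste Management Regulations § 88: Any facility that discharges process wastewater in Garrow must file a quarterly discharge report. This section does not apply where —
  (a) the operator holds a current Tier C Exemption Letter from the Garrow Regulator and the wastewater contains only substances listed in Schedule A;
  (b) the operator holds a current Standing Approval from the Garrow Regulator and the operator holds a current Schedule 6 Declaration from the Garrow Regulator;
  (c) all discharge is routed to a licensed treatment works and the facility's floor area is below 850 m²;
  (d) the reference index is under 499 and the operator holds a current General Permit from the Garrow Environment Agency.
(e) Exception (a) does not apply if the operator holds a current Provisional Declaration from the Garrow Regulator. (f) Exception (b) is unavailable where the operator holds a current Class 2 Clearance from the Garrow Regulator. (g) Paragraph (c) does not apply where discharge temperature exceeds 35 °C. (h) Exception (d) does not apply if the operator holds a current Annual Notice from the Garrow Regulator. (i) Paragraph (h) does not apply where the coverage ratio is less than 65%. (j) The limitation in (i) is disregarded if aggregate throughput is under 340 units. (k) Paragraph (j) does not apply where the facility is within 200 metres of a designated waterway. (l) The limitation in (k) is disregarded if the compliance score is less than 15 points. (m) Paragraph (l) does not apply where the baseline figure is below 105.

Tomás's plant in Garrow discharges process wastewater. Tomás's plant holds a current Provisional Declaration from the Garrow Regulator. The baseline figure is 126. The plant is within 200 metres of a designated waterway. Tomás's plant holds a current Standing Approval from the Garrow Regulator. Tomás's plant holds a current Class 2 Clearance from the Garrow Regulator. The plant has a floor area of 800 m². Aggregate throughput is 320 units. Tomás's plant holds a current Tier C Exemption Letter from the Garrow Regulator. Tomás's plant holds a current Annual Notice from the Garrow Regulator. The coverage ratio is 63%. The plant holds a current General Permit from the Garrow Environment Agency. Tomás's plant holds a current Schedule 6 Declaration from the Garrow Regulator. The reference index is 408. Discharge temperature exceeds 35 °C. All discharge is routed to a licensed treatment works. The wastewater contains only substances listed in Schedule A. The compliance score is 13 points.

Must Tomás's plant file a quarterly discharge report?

All of (a)'s requirements are met (a current Tier C Exemption Letter is held; the wastewater is Schedule-A-only). But applying paragraph (e): (e) is engaged — a current Provisional Declaration is held. (a) is therefore removed.
Exception (b) is satisfied on its face — a current Standing Approval is held; a current Schedule 6 Declaration is held. But: (f) is triggered — a current Class 2 Clearance is held. Exception (b) does not apply.
All of (c)'s requirements are met (discharge is routed to a licensed treatment works; the facility's floor area is 800 m², below the 850 m² limit). However, paragraph (g) must be considered: (g) is engaged — discharge temperature exceeds 35 °C. So (c) is unavailable.
Exception (d) is satisfied on its face — the reference index is 408, under the 499 limit; a current General Permit is held. But applying paragraphs (h)–(m): (h) is engaged — a current Annual Notice is held. (i) would limit (h) — the coverage ratio is 63%, less than the 65% limit — but (j) sets (i) aside: (j) operates against (i): aggregate throughput is 320 units, under the 340 units limit. (k) is engaged (the plant is within 200 m of a designated waterway), but is set aside by (l): (l) is engaged — the compliance score is 13 points, less than the 15 points limit. (m) does not operate here (the baseline figure is 126, not below 105), so (l) stands. (d) is therefore removed.
None of the exceptions is available; § 88 applies in full.

Yes — Tomás's plant must file a quarterly discharge report.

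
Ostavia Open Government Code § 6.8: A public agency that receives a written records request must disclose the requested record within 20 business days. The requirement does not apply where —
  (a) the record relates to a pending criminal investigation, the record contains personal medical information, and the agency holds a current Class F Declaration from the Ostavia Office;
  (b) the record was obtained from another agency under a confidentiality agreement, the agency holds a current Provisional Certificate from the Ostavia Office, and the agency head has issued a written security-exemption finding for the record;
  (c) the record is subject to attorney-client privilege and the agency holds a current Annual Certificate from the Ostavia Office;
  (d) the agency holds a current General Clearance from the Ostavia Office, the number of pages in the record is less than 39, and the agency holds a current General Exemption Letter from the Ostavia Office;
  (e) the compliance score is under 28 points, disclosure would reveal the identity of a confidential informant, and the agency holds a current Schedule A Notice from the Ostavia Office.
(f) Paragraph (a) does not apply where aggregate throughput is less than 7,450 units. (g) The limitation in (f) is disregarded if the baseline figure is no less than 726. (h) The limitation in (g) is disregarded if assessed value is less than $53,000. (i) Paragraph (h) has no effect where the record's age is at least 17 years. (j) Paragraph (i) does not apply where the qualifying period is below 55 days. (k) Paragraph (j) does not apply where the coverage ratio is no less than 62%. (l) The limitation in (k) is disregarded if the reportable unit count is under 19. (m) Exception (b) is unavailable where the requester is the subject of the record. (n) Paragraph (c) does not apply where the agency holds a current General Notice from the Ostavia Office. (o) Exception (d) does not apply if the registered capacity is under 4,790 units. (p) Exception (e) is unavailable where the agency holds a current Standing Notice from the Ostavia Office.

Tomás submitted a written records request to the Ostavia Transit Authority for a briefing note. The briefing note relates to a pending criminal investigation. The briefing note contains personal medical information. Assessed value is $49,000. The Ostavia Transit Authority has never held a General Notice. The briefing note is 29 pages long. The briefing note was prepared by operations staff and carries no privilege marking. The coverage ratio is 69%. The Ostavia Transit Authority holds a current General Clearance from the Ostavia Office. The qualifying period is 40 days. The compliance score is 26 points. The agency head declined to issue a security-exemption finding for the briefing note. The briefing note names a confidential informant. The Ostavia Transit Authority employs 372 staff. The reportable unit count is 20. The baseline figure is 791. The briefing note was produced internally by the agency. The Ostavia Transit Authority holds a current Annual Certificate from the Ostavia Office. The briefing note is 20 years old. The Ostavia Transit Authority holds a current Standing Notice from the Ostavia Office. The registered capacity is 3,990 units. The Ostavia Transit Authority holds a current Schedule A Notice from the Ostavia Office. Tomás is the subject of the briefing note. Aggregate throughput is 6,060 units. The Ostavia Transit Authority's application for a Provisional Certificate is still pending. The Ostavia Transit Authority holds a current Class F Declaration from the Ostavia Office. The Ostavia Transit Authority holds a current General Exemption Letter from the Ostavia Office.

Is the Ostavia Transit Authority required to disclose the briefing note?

No — exception (a) applies; the Ostavia Transit Authority is not required to disclose the briefing note.

Exception (a) is satisfied on its face — the briefing note relates to a pending investigation; the briefing note contains personal medical information; a current Class F Declaration is held. Applying paragraphs (f)–(l): (f) would limit (a) — aggregate throughput is 6,060 units, less than the 7,450 units limit — but (g) sets (f) aside: (g) operates against (f): the baseline figure is 791, meeting the 726 threshold. (h) would limit (g) — assessed value is $49,000, less than the $53,000 limit — but (i) sets (h) aside: (i) is triggered — the record's age is 20 years, meeting the 17 years threshold. (j) is triggered (the qualifying period is 40 days, below the 55 days limit), but is overridden by (k): (k) operates against (j): the coverage ratio is 69%, meeting the 62% threshold. (l), which would lift (k), is not triggered — the reportable unit count is 20, not under 19. (a) remains available.
Exception (b) fails — the briefing note was produced internally.
Exception (c) does not apply: the briefing note carries no privilege marking.
Exception (d)'s conditions are all satisfied: a current General Clearance is held; the number of pages in the record is 29, less than the 39 limit; a current General Exemption Letter is held. But applying paragraph (o): (o) operates — the registered capacity is 3,990 units, under the 4,790 units limit. Exception (d) does not apply.
Exception (e): the compliance score is 26 points, under the 28 points limit; the briefing note names a confidential informant; a current Schedule A Notice is held — every condition holds. However, paragraph (p) must be considered: (p) is triggered — a current Standing Notice is held. So (e) is unavailable.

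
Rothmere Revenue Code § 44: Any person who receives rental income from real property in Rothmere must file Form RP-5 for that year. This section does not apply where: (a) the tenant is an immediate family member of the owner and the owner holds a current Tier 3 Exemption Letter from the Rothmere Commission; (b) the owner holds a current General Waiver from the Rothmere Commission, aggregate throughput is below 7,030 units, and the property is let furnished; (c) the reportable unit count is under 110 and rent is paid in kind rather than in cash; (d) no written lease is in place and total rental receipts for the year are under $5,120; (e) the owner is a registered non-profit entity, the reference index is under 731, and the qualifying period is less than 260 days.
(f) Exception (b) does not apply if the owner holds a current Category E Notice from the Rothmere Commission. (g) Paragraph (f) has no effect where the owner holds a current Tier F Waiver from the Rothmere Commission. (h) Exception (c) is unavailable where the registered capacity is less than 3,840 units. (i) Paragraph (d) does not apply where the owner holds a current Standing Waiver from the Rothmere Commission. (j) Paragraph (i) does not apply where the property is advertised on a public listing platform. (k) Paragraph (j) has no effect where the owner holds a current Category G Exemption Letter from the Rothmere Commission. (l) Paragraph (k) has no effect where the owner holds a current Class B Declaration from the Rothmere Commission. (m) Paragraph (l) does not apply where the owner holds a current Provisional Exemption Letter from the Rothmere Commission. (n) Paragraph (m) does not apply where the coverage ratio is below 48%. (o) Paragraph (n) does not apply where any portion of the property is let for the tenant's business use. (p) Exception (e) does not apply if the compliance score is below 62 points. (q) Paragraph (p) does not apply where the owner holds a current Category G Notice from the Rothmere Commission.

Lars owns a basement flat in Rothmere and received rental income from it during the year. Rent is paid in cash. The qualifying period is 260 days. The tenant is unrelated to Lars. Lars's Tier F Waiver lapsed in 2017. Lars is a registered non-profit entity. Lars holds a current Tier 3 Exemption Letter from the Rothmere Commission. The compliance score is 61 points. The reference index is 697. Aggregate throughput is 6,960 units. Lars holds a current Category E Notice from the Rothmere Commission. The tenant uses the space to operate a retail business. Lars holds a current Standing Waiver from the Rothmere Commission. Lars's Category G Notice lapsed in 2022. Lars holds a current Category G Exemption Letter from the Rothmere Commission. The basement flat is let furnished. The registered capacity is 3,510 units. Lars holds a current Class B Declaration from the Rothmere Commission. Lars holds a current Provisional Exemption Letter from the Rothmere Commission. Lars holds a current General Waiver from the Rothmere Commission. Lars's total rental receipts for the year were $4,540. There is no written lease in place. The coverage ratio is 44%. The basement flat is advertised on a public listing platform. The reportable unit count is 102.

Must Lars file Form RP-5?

Yes — Lars must file Form RP-5.

Exception (a) does not apply: the tenant is unrelated to the owner.
All of (b)'s requirements are met (a current General Waiver is held; aggregate throughput is 6,960 units, below the 7,030 units limit; the property is let furnished). However, paragraphs (f)–(g) must be considered: (f) operates — a current Category E Notice is held. (g) is inapplicable (no current Tier F Waiver is held), so (f) stands. (b) is therefore removed.
Exception (c) does not apply: rent is paid in cash.
All of (d)'s requirements are met (there is no written lease; total rental receipts for the year are $4,540, under the $5,120 limit). However, paragraphs (i)–(o) must be considered: (i) operates against (d): a current Standing Waiver is held. (j) operates (the property is publicly advertised), but is overridden by (k): (k) operates — a current Category G Exemption Letter is held. (l) is triggered (a current Class B Declaration is held), but yields to (m): (m) is triggered — a current Provisional Exemption Letter is held. (n) operates (the coverage ratio is 44%, below the 48% limit), but is itself disapplied by (o): (o) operates against (n): the space is let for business use. (d) is therefore removed.
Exception (e) does not apply: the qualifying period is 260 days, not less than 260 days.
No exception applies. The general rule governs.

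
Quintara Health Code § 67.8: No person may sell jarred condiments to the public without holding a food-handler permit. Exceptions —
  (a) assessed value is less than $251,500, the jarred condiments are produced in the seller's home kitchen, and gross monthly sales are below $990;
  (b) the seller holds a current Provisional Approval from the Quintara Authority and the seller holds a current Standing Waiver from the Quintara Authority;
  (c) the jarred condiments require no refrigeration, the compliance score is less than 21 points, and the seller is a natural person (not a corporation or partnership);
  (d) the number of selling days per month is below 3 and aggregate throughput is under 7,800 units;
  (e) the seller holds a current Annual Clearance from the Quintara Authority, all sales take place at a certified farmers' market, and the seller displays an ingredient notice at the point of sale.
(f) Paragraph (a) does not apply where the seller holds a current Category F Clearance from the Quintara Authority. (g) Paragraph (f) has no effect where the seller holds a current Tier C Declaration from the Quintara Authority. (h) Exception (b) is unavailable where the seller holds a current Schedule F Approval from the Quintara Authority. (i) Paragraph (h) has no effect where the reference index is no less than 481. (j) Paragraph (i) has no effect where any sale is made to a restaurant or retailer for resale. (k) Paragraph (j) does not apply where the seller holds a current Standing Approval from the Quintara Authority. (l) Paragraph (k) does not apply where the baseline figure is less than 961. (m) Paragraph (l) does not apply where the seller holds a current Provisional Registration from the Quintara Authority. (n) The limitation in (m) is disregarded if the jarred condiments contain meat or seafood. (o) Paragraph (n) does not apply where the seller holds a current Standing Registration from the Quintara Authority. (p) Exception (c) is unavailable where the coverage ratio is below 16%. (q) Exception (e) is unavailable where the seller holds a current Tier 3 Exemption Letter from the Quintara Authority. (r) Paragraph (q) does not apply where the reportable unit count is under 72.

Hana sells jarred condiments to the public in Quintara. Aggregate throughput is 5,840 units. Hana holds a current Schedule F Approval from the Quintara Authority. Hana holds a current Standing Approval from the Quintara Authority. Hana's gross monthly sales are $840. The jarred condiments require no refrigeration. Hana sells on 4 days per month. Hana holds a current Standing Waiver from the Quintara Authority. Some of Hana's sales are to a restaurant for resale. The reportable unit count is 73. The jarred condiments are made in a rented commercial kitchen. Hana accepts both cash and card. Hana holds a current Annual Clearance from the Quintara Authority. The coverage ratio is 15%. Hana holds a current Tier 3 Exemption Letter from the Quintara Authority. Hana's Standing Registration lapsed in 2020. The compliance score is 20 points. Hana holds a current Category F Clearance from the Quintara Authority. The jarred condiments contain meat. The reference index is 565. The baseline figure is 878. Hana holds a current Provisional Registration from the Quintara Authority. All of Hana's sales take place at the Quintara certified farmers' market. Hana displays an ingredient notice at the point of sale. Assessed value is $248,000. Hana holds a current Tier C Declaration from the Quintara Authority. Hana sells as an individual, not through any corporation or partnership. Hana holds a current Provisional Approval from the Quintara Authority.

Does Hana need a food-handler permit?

Exception (a) does not apply: the jarred condiments are made in a commercial kitchen, not a home kitchen.
Exception (b): a current Provisional Approval is held; a current Standing Waiver is held — every condition holds. But applying paragraphs (h)–(o): (h) is engaged — a current Schedule F Approval is held. (i) would limit (h) — the reference index is 565, meeting the 481 threshold — but (j) sets (i) aside: (j) operates against (i): some sales are to a restaurant for resale. (k) would limit (j) — a current Standing Approval is held — but (l) sets (k) aside: (l) operates against (k): the baseline figure is 878, less than the 961 limit. (m) would limit (l) — a current Provisional Registration is held — but (n) sets (m) aside: (n) operates against (m): the jarred condiments contain meat. (o) is not triggered (no current Standing Registration is held), so (n) stands. Exception (b) does not apply.
Exception (c)'s conditions are all satisfied: the jarred condiments are shelf-stable; the compliance score is 20 points, less than the 21 points limit; the seller is a natural person. However, paragraph (p) must be considered: (p) operates against (c): the coverage ratio is 15%, below the 16% limit. (c) is therefore removed.
Exception (d) requires that the number of selling days per month is below 3; but the number of selling days per month is 4, not below 3, so (d) is unavailable.
Exception (e) is satisfied on its face — a current Annual Clearance is held; all sales are at a certified farmers' market; an ingredient notice is displayed. Turning to paragraphs (q)–(r): (q) is triggered — a current Tier 3 Exemption Letter is held. (r), which would lift (q), is not engaged — the reportable unit count is 73, not under 72. So (e) is unavailable.
No exception displaces § 67.8.

Yes — Hana must hold a food-handler permit.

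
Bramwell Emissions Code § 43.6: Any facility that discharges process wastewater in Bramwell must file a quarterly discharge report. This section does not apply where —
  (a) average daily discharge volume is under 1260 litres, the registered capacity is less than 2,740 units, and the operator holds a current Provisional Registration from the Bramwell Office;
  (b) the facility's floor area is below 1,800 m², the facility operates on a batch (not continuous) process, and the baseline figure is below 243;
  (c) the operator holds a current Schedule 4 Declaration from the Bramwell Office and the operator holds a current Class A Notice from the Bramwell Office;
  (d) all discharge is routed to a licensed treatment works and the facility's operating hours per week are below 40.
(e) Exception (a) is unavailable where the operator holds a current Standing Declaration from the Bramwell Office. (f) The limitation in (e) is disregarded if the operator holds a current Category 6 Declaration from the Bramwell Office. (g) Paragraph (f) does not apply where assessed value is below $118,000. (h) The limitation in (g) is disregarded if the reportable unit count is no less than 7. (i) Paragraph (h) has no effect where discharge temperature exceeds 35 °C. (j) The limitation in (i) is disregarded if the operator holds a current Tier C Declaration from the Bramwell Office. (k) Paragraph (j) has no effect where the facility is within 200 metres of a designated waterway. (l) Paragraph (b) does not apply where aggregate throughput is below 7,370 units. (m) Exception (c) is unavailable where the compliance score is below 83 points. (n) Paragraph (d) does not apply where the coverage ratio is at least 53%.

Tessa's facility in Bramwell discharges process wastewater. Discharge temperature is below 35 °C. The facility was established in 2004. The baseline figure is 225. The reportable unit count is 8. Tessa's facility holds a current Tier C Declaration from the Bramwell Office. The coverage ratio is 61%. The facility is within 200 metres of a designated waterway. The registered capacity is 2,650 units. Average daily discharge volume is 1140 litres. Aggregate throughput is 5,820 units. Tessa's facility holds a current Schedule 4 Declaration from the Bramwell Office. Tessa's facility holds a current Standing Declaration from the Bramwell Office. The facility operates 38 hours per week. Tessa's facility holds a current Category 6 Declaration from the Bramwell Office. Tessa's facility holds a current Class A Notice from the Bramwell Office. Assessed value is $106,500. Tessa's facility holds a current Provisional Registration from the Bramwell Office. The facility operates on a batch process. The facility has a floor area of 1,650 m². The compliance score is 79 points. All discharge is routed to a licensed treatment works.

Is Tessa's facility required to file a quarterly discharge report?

No — exception (a) applies; Tessa's facility is not required to file a quarterly discharge report.

Exception (a) is satisfied on its face — average daily discharge volume is 1140 litres, under the 1260 litres limit; the registered capacity is 2,650 units, less than the 2,740 units limit; a current Provisional Registration is held. As to paragraphs (e)–(k): (e) would limit (a) — a current Standing Declaration is held — but (f) sets (e) aside: (f) operates against (e): a current Category 6 Declaration is held. (g) is triggered (assessed value is $106,500, below the $118,000 limit), but is set aside by (h): (h) applies — the reportable unit count is 8, meeting the 7 threshold. (i) is inapplicable (discharge temperature is below 35 °C), so (h) stands. (a) remains available.
Exception (b): the facility's floor area is 1,650 m², below the 1,800 m² limit; the facility operates on a batch process; the baseline figure is 225, below the 243 limit — every condition holds. But applying paragraph (l): (l) applies — aggregate throughput is 5,820 units, below the 7,370 units limit. So (b) is unavailable.
Exception (c)'s conditions are all satisfied: a current Schedule 4 Declaration is held; a current Class A Notice is held. But applying paragraph (m): (m) operates — the compliance score is 79 points, below the 83 points limit. (c) is therefore removed.
Exception (d) is satisfied on its face — discharge is routed to a licensed treatment works; the facility's operating hours per week are 38, below the 40 limit. But applying paragraph (n): (n) is engaged — the coverage ratio is 61%, meeting the 53% threshold. So (d) is unavailable.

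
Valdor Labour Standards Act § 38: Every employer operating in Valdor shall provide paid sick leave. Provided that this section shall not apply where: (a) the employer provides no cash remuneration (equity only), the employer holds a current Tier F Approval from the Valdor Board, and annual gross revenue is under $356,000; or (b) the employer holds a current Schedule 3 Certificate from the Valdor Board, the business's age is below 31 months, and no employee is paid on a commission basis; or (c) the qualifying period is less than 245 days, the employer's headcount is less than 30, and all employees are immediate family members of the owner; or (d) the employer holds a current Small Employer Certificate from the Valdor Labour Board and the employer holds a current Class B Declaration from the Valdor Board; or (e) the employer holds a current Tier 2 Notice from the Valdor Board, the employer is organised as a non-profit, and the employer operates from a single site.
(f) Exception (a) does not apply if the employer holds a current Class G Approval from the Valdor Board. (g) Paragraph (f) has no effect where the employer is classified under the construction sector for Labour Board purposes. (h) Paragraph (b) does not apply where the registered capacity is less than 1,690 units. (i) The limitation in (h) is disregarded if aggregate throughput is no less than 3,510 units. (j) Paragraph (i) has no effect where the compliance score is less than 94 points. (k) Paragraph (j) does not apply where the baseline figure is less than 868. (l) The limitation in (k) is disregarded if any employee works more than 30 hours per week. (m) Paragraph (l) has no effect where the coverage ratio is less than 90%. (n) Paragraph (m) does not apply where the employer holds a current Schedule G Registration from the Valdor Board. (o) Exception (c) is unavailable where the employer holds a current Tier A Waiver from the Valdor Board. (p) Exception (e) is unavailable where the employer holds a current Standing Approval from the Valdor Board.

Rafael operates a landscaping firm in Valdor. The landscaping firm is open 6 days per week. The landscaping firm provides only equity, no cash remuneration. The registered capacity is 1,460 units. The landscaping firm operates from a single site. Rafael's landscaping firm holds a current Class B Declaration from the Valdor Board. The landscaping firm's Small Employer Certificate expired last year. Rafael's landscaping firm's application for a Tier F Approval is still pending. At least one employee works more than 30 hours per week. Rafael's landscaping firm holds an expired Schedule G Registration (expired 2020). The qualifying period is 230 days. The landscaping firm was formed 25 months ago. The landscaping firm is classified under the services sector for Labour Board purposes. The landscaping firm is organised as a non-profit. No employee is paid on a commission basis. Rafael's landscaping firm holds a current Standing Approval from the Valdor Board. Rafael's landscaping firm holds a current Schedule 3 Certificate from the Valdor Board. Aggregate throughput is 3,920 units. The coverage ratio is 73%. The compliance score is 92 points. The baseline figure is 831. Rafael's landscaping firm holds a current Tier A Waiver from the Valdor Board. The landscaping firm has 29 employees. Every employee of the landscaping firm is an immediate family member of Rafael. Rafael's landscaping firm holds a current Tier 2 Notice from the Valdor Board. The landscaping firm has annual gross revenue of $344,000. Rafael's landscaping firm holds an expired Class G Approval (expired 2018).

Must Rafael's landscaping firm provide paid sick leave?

No — exception (b) applies; Rafael's landscaping firm is not required to provide paid sick leave.

Exception (a) fails — the Tier F Approval is not current.
Exception (b) is satisfied on its face — a current Schedule 3 Certificate is held; the business's age is 25 months, below the 31 months limit; no employee is paid on commission. Under paragraphs (h)–(n): (h) would limit (b) — the registered capacity is 1,460 units, less than the 1,690 units limit — but (i) sets (h) aside: (i) operates against (h): aggregate throughput is 3,920 units, meeting the 3,510 units threshold. (j) would limit (i) — the compliance score is 92 points, less than the 94 points limit — but (k) sets (j) aside: (k) operates against (j): the baseline figure is 831, less than the 868 limit. (l) would limit (k) — at least one employee exceeds 30 hours/week — but (m) sets (l) aside: (m) operates against (l): the coverage ratio is 73%, less than the 90% limit. (n), which would lift (m), does not operate here — the Schedule G Registration is not current. Exception (b) stands.
Exception (c)'s conditions are all satisfied: the qualifying period is 230 days, less than the 245 days limit; the employer's headcount is 29, less than the 30 limit; every employee is an immediate family member. But applying paragraph (o): (o) operates against (c): a current Tier A Waiver is held. (c) is therefore removed.
Exception (d) does not apply: the Small Employer Certificate has expired.
Exception (e) is satisfied on its face — a current Tier 2 Notice is held; the employer is a non-profit; the employer operates from a single site. But: (p) operates against (e): a current Standing Approval is held. (e) is therefore removed.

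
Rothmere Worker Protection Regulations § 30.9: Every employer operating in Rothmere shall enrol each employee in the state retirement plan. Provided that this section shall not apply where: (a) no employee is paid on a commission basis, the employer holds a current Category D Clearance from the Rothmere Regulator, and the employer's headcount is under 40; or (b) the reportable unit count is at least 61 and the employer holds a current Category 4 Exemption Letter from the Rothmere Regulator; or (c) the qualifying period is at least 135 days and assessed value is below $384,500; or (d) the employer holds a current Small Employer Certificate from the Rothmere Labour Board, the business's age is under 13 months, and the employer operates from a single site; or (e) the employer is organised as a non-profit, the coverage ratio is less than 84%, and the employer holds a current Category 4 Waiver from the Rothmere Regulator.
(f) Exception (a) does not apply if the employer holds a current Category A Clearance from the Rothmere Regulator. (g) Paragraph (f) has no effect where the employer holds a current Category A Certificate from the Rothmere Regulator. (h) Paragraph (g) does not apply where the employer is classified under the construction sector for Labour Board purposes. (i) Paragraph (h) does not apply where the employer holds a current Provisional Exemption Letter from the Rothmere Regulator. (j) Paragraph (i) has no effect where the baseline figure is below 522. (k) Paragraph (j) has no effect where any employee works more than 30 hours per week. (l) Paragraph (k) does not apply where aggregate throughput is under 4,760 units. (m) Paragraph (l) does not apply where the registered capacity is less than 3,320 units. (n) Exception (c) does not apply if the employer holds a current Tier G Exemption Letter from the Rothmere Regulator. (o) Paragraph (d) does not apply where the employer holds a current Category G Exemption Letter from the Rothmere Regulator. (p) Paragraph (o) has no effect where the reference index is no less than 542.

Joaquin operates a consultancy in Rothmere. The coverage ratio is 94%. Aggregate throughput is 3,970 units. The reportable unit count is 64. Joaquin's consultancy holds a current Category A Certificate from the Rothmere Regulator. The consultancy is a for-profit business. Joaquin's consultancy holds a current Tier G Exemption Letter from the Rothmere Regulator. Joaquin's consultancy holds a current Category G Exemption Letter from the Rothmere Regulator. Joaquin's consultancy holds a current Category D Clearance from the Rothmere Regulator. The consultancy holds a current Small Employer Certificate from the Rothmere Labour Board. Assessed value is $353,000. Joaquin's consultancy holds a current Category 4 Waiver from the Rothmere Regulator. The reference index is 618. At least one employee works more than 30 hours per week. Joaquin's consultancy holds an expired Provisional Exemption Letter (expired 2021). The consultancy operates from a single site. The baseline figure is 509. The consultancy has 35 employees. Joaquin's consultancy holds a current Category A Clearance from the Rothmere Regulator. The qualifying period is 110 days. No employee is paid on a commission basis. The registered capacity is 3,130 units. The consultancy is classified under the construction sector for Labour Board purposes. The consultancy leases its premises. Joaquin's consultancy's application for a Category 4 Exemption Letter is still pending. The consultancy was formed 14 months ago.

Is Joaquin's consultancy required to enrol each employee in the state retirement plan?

Yes — Joaquin's consultancy must enrol each employee in the state retirement plan.

Exception (a) is satisfied on its face — no employee is paid on commission; a current Category D Clearance is held; the employer's headcount is 35, under the 40 limit. Turning to paragraphs (f)–(m): (f) operates — a current Category A Clearance is held. (g) applies (a current Category A Certificate is held), but yields to (h): (h) is triggered — the consultancy is classified under the construction sector. (i) is not engaged (no current Provisional Exemption Letter is held), so (h) stands. (a) is therefore removed.
Exception (b) requires that the employer holds a current Category 4 Exemption Letter from the Rothmere Regulator; but there is no Category 4 Exemption Letter in force, so (b) is unavailable.
Exception (c) does not apply: the qualifying period is 110 days, short of 135 days.
Exception (d) requires that the business's age is under 13 months; but the business's age is 14 months, not under 13 months, so (d) is unavailable.
Exception (e) fails — the employer is for-profit.
No exception applies. The general rule governs.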